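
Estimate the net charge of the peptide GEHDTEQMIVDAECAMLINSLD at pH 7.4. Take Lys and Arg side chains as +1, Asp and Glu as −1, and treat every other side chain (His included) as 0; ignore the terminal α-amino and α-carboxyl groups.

Positive (K, R): none → +0.
Negative (D, E): E2, D4, E6, D11, E13, D22 → −6.
Net charge = (+0) + (−6) = −6.

-6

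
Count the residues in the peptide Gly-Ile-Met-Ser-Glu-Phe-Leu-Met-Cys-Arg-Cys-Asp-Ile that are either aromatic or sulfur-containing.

5

Aromatic: F, W, Y. Sulfur-containing: C, M.
Aromatic residues here: Phe6 (1).
Sulfur-containing residues here: Met3, Met8, Cys9, Cys11 (4).
The two groups share no amino acid, so total = 1 + 4 = 5.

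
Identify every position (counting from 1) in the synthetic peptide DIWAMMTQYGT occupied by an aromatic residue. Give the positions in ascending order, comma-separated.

F, W, and Y each carry an aromatic ring on the side chain.
Matching residues: W3, Y9.

3, 9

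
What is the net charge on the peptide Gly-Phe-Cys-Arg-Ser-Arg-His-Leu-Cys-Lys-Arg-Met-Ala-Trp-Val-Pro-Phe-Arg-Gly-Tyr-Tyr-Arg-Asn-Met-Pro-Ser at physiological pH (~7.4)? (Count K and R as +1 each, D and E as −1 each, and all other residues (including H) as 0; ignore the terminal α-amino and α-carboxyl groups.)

+6

Positive (K, R): Arg4, Arg6, Lys10, Arg11, Arg18, Arg22 → +6.
Negative (D, E): none → −0.
Net charge = (+6) + (−0) = +6.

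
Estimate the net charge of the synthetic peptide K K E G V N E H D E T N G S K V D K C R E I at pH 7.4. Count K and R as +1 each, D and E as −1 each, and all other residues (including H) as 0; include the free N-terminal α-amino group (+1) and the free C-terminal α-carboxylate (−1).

Positive (K, R): K1, K2, K15, K18, R20 → +5.
Negative (D, E): E3, E7, D9, E10, D17, E21 → −6.
The N-terminus (+1) and C-terminus (−1) cancel.
Net charge = (+5) + (−6) = −1.

-1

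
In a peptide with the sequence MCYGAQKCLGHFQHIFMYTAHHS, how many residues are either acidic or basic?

5

Acidic: D, E. Basic: H, K, R.
Acidic residues here: none (0).
Basic residues here: K7, H11, H14, H21, H22 (5).
The two groups share no amino acid, so total = 0 + 5 = 5.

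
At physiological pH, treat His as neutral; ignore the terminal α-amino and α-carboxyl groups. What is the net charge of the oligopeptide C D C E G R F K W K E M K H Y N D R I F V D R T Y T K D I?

+1

At pH ~7.4 the Lys and Arg side chains are protonated (+1), the Asp and Glu side chains are deprotonated (−1), and with His taken as neutral all other side chains carry no charge.
Positive (K, R): R6, K8, K10, K13, R18, R23, K27 → +7.
Negative (D, E): D2, E4, E11, D17, D22, D28 → −6.
Net charge = (+7) + (−6) = +1.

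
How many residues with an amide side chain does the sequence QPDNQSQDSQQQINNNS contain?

10

The amide-side-chain residues are Asn (N) and Gln (Q).
Matching residues: Q1, N4, Q5, Q7, Q10, Q11, Q12, N14, N15, N16.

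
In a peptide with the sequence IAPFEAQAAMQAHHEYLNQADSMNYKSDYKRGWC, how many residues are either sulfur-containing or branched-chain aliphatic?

5

Sulfur-containing: C, M. Branched-chain aliphatic: I, L, V.
Sulfur-containing residues here: M10, M23, C34 (3).
Branched-chain aliphatic residues here: I1, L17 (2).
The two groups share no amino acid, so total = 3 + 2 = 5.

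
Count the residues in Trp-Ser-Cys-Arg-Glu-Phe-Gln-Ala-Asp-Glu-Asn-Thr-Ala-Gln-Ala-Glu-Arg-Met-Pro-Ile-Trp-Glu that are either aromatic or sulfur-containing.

Aromatic: F, W, Y. Sulfur-containing: C, M.
Aromatic residues here: Trp1, Phe6, Trp21 (3).
Sulfur-containing residues here: Cys3, Met18 (2).
The two groups share no amino acid, so total = 3 + 2 = 5.

5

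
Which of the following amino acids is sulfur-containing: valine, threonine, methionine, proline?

Cysteine (C, thiol) and methionine (M, thioether) are the two sulfur-containing amino acids.
Of the listed options, only methionine belongs to this group.

methionine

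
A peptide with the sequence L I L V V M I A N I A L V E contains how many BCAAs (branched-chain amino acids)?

9

Valine (V), leucine (L), and isoleucine (I) are the branched-chain amino acids.
Matching residues: L1, I2, L3, V4, V5, I7, I10, L12, V13.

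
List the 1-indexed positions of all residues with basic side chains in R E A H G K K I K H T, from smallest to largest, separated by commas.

1, 4, 6, 7, 9, 10

K, R, and H are the three residues with basic side chains (ε-amine, guanidinium, and imidazole respectively).
Matching residues: R1, H4, K6, K7, K9, H10.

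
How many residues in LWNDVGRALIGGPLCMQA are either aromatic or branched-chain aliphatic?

6

Aromatic: F, W, Y. Branched-chain aliphatic: I, L, V.
Aromatic residues here: W2 (1).
Branched-chain aliphatic residues here: L1, V5, L9, I10, L14 (5).
The two groups share no amino acid, so total = 1 + 5 = 6.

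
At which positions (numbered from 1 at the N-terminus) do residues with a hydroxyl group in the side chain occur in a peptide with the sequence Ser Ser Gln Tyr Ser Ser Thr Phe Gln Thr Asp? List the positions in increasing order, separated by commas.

S, T, and Y are the three residues with a side-chain hydroxyl.
Matching residues: Ser1, Ser2, Tyr4, Ser5, Ser6, Thr7, Thr10.

1, 2, 4, 5, 6, 7, 10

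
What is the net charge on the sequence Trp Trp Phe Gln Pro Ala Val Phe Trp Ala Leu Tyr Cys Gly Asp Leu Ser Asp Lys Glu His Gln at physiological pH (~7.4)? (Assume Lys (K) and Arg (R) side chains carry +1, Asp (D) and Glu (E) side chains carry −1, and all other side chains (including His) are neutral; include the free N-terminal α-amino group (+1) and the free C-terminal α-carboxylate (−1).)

Positive (K, R): Lys19 → +1.
Negative (D, E): Asp15, Asp18, Glu20 → −3.
The N-terminus (+1) and C-terminus (−1) cancel.
Net charge = (+1) + (−3) = −2.

-2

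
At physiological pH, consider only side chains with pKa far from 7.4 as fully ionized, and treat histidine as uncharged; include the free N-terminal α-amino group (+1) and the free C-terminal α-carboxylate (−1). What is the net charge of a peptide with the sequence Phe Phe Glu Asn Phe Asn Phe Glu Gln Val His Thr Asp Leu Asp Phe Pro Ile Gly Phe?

The side chains ionized at physiological pH are Lys/Arg (+1) and Asp/Glu (−1); with His treated as neutral, nothing else contributes.
Positive (K, R): none → +0.
Negative (D, E): Glu3, Glu8, Asp13, Asp15 → −4.
The N-terminus (+1) and C-terminus (−1) cancel.
Net charge = (+0) + (−4) = −4.

-4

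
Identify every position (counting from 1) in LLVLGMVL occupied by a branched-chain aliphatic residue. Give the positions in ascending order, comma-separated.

1, 2, 3, 4, 7, 8

The BCAAs are Val, Leu, and Ile — aliphatic side chains with a branch point.
Matching residues: L1, L2, V3, L4, V7, L8.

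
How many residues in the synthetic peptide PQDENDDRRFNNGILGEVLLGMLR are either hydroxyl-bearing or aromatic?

1

Hydroxyl-bearing: S, T, Y. Aromatic: F, W, Y.
Hydroxyl-bearing residues here: none (0).
Aromatic residues here: F10 (1).
(Y belongs to both groups, but none appear in this sequence.) Total = 0 + 1 = 1.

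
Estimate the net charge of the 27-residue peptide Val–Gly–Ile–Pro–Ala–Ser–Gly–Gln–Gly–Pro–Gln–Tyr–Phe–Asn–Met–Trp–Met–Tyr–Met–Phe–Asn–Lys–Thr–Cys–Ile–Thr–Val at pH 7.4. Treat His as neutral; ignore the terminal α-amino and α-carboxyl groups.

At pH ~7.4 the Lys and Arg side chains are protonated (+1), the Asp and Glu side chains are deprotonated (−1), and with His taken as neutral all other side chains carry no charge.
Positive (K, R): Lys22 → +1.
Negative (D, E): none → −0.
Net charge = (+1) + (−0) = +1.

+1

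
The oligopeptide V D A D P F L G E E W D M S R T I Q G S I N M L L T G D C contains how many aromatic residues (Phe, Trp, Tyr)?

Matching residues: F6, W11.

2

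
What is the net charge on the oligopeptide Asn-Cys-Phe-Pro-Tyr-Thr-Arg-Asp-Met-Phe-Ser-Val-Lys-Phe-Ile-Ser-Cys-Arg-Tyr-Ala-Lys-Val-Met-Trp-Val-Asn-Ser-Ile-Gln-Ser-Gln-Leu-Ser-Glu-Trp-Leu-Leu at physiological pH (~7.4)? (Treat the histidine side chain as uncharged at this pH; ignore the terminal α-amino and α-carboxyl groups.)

+2

The side chains ionized at physiological pH are Lys/Arg (+1) and Asp/Glu (−1); with His treated as neutral, nothing else contributes.
Positive (K, R): Arg7, Lys13, Arg18, Lys21 → +4.
Negative (D, E): Asp8, Glu34 → −2.
Net charge = (+4) + (−2) = +2.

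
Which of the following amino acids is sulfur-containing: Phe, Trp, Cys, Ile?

The sulfur-bearing residues are cysteine (–SH) and methionine (–S–CH₃).
Of the listed options, only Cys belongs to this group.

Cys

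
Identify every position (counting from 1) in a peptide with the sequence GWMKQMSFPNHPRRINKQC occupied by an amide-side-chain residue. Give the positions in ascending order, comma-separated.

Only N (asparagine) and Q (glutamine) carry a side-chain carboxamide.
Matching residues: Q5, N10, N16, Q18.

5, 10, 16, 18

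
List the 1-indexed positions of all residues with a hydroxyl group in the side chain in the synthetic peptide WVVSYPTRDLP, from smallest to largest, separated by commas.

S, T, and Y are the three residues with a side-chain hydroxyl.
Matching residues: S4, Y5, T7.

4, 5, 7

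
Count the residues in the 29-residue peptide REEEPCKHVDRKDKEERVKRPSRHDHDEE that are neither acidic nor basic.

6

Acidic: D, E. Basic: K, R, H. All other residues are neither.
Matching residues: P5, C6, V9, V18, P21, S22.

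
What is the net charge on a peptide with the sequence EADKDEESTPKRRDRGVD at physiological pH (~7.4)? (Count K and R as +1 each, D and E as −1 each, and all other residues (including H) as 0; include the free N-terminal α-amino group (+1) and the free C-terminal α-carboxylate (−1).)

Positive (K, R): K4, K11, R12, R13, R15 → +5.
Negative (D, E): E1, D3, D5, E6, E7, D14, D18 → −7.
The N-terminus (+1) and C-terminus (−1) cancel.
Net charge = (+5) + (−7) = −2.

-2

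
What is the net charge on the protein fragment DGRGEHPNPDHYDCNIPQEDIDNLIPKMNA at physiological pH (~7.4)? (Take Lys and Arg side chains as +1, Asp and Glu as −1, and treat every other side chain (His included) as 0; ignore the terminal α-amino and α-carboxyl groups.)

Positive (K, R): R3, K27 → +2.
Negative (D, E): D1, E5, D10, D13, E19, D20, D22 → −7.
Net charge = (+2) + (−7) = −5.

-5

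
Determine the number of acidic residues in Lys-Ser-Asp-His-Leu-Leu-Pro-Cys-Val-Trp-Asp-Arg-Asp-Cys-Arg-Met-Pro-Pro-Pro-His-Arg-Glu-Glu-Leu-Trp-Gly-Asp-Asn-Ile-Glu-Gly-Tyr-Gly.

7

Aspartate (D) and glutamate (E) have carboxylic-acid side chains and are the acidic amino acids.
Matching residues: Asp3, Asp11, Asp13, Glu22, Glu23, Asp27, Glu30.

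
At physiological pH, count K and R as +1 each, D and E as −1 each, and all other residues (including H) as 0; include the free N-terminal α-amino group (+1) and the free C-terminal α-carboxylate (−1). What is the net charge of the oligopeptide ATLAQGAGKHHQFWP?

Positive (K, R): K9 → +1.
Negative (D, E): none → −0.
The N-terminus (+1) and C-terminus (−1) cancel.
Net charge = (+1) + (−0) = +1.

+1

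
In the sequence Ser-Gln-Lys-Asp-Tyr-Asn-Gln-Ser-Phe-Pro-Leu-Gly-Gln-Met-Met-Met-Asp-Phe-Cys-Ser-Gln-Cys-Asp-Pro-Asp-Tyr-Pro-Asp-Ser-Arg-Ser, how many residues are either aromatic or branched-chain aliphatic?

Aromatic: F, W, Y. Branched-chain aliphatic: I, L, V.
Aromatic residues here: Tyr5, Phe9, Phe18, Tyr26 (4).
Branched-chain aliphatic residues here: Leu11 (1).
The two groups share no amino acid, so total = 4 + 1 = 5.

5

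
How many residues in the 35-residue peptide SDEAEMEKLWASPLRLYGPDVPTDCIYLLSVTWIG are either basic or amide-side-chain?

Basic: H, K, R. Amide-side-chain: N, Q.
Basic residues here: K8, R15 (2).
Amide-side-chain residues here: none (0).
The two groups share no amino acid, so total = 2 + 0 = 2.

2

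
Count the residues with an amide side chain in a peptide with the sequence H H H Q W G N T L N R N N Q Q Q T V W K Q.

Asparagine (N) and glutamine (Q) have uncharged amide side chains.
Matching residues: Q4, N7, N10, N12, N13, Q14, Q15, Q16, Q21.

9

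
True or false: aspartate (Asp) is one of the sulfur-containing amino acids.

Only Cys (C) and Met (M) have a sulfur atom in the side chain.
Aspartate is not in this group.

False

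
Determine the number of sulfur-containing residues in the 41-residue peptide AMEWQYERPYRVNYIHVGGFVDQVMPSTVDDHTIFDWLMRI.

3

Only Cys (C) and Met (M) have a sulfur atom in the side chain.
Matching residues: M2, M25, M39.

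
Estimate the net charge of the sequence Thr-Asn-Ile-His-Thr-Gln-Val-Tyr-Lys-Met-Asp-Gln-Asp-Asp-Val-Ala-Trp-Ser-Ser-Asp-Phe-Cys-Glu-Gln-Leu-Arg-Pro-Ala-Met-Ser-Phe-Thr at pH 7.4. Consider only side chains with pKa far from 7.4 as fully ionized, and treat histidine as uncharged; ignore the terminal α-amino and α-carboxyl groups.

At pH ~7.4 the Lys and Arg side chains are protonated (+1), the Asp and Glu side chains are deprotonated (−1), and with His taken as neutral all other side chains carry no charge.
Positive (K, R): Lys9, Arg26 → +2.
Negative (D, E): Asp11, Asp13, Asp14, Asp20, Glu23 → −5.
Net charge = (+2) + (−5) = −3.

-3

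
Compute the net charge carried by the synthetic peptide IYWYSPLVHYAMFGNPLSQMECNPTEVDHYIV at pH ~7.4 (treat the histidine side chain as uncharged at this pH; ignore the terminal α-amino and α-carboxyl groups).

Near pH 7.4, K and R contribute +1 each, D and E contribute −1 each, and every other side chain (His included, as stated) is uncharged.
Positive (K, R): none → +0.
Negative (D, E): E21, E26, D28 → −3.
Net charge = (+0) + (−3) = −3.

-3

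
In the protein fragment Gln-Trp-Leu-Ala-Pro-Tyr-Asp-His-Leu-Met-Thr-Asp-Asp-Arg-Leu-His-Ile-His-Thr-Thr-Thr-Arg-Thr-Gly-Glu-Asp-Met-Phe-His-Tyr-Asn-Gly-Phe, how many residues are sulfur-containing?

2

Only Cys (C) and Met (M) have a sulfur atom in the side chain.
Matching residues: Met10, Met27.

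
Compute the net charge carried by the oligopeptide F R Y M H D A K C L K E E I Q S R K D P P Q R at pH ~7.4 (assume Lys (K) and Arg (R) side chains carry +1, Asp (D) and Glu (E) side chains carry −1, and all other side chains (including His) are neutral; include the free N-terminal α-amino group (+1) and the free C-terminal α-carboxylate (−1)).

Positive (K, R): R2, K8, K11, R17, K18, R23 → +6.
Negative (D, E): D6, E12, E13, D19 → −4.
The N-terminus (+1) and C-terminus (−1) cancel.
Net charge = (+6) + (−4) = +2.

+2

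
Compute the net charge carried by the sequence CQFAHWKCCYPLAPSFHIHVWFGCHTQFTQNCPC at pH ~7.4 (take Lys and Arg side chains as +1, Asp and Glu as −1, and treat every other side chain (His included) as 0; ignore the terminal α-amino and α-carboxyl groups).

+1

Positive (K, R): K7 → +1.
Negative (D, E): none → −0.
Net charge = (+1) + (−0) = +1.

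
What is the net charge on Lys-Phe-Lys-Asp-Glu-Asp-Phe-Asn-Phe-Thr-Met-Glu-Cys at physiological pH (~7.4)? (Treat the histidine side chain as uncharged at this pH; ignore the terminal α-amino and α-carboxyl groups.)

-2

The side chains ionized at physiological pH are Lys/Arg (+1) and Asp/Glu (−1); with His treated as neutral, nothing else contributes.
Positive (K, R): Lys1, Lys3 → +2.
Negative (D, E): Asp4, Glu5, Asp6, Glu12 → −4.
Net charge = (+2) + (−4) = −2.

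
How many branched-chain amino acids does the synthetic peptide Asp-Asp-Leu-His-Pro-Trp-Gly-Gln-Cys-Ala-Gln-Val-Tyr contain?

2

The BCAAs are Val, Leu, and Ile — aliphatic side chains with a branch point.
Matching residues: Leu3, Val12.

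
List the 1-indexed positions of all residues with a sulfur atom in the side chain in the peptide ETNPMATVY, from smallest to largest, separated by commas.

5

Only Cys (C) and Met (M) have a sulfur atom in the side chain.
Matching residues: M5.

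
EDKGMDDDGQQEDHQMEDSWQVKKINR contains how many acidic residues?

Only D (aspartate) and E (glutamate) carry a side-chain carboxylic acid.
Matching residues: E1, D2, D6, D7, D8, E12, D13, E17, D18.

9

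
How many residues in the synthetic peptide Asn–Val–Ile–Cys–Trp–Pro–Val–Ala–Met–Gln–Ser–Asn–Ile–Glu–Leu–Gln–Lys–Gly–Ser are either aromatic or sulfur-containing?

3

Aromatic: F, W, Y. Sulfur-containing: C, M.
Aromatic residues here: Trp5 (1).
Sulfur-containing residues here: Cys4, Met9 (2).
The two groups share no amino acid, so total = 1 + 2 = 3.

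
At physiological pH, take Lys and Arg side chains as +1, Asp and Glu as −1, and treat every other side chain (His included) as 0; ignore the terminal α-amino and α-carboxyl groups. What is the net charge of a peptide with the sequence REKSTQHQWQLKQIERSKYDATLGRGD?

Positive (K, R): R1, K3, K12, R16, K18, R25 → +6.
Negative (D, E): E2, E15, D20, D27 → −4.
Net charge = (+6) + (−4) = +2.

+2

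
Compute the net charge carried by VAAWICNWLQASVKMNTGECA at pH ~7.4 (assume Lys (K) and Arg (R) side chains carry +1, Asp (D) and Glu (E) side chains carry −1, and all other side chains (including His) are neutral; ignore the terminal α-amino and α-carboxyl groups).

Positive (K, R): K14 → +1.
Negative (D, E): E19 → −1.
Net charge = (+1) + (−1) = 0.

0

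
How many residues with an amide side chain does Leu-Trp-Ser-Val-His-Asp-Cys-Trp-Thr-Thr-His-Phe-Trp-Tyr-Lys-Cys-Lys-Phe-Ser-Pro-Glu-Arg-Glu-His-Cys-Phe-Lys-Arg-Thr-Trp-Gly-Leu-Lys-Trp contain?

Asparagine (N) and glutamine (Q) have uncharged amide side chains.
None of the 34 residues belong to this group.

0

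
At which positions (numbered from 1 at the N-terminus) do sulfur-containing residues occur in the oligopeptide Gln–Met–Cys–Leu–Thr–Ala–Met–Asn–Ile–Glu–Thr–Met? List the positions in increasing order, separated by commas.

The sulfur-bearing residues are cysteine (–SH) and methionine (–S–CH₃).
Matching residues: Met2, Cys3, Met7, Met12.

2, 3, 7, 12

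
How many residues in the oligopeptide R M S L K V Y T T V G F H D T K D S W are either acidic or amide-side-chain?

2

Acidic: D, E. Amide-side-chain: N, Q.
Acidic residues here: D14, D17 (2).
Amide-side-chain residues here: none (0).
The two groups share no amino acid, so total = 2 + 0 = 2.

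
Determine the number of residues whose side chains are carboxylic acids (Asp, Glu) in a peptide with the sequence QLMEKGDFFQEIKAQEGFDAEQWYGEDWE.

9

Matching residues: E4, D7, E11, E16, D19, E21, E26, D27, E29.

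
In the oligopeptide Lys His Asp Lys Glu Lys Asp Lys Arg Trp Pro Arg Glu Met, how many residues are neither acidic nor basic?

Acidic: D, E. Basic: K, R, H. All other residues are neither.
Matching residues: Trp10, Pro11, Met14.

3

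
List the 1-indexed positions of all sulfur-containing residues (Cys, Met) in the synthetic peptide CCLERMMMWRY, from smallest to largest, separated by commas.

1, 2, 6, 7, 8

Matching residues: C1, C2, M6, M7, M8.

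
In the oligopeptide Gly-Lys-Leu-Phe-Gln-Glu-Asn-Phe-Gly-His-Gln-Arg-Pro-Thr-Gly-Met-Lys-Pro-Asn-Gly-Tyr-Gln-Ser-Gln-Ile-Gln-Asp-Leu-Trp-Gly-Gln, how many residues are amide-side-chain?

Asparagine (N) and glutamine (Q) have uncharged amide side chains.
Matching residues: Gln5, Asn7, Gln11, Asn19, Gln22, Gln24, Gln26, Gln31.

8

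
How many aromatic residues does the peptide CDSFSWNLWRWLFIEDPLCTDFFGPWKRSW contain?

9

Phenylalanine (F), tryptophan (W), and tyrosine (Y) have aromatic ring side chains.
Matching residues: F4, W6, W9, W11, F13, F22, F23, W26, W30.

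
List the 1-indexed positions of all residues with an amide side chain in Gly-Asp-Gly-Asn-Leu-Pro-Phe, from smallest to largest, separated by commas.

Asparagine (N) and glutamine (Q) have uncharged amide side chains.
Matching residues: Asn4.

4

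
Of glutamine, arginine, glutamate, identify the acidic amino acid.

glutamate

The acidic residues are Asp (D) and Glu (E), whose side chains end in a carboxylate group.
Of the listed options, only glutamate belongs to this group.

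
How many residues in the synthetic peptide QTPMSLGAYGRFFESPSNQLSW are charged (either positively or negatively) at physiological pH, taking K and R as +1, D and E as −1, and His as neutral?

2

Charged side chains at pH ~7.4: K, R (positive); D, E (negative).
Matching residues: R11, E14.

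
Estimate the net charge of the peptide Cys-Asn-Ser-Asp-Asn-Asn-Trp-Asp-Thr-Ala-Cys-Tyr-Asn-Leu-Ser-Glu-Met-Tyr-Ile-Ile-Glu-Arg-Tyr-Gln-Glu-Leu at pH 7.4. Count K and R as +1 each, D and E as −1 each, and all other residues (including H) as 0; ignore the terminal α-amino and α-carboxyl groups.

Positive (K, R): Arg22 → +1.
Negative (D, E): Asp4, Asp8, Glu16, Glu21, Glu25 → −5.
Net charge = (+1) + (−5) = −4.

-4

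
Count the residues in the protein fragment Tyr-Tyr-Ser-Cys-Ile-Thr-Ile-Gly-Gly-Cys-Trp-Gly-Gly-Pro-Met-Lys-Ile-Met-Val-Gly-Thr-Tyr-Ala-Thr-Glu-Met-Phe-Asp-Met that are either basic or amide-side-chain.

1

Basic: H, K, R. Amide-side-chain: N, Q.
Basic residues here: Lys16 (1).
Amide-side-chain residues here: none (0).
The two groups share no amino acid, so total = 1 + 0 = 1.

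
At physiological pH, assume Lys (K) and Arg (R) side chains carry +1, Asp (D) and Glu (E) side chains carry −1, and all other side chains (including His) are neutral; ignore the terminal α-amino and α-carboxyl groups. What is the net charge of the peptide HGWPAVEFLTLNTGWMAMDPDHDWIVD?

-5

Positive (K, R): none → +0.
Negative (D, E): E7, D19, D21, D23, D27 → −5.
Net charge = (+0) + (−5) = −5.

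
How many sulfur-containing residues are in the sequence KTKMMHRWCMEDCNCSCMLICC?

10

Cysteine (C, thiol) and methionine (M, thioether) are the two sulfur-containing amino acids.
Matching residues: M4, M5, C9, M10, C13, C15, C17, M18, C21, C22.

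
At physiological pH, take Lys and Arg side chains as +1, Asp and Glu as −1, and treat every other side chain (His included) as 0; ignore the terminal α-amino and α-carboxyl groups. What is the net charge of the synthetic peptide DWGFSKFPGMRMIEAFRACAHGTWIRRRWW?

Positive (K, R): K6, R11, R17, R26, R27, R28 → +6.
Negative (D, E): D1, E14 → −2.
Net charge = (+6) + (−2) = +4.

+4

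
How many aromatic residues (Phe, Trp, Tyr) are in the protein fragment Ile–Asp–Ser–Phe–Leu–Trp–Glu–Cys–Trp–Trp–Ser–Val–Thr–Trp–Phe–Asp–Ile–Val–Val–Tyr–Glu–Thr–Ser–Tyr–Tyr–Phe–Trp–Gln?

Matching residues: Phe4, Trp6, Trp9, Trp10, Trp14, Phe15, Tyr20, Tyr24, Tyr25, Phe26, Trp27.

11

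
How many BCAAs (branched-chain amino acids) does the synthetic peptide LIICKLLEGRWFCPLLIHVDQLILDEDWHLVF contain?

14

V, L, and I make up the branched-chain aliphatic group.
Matching residues: L1, I2, I3, L6, L7, L15, L16, I17, V19, L22, I23, L24, L30, V31.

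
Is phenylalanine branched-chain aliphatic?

No

The BCAAs are Val, Leu, and Ile — aliphatic side chains with a branch point.
Phenylalanine is not in this group.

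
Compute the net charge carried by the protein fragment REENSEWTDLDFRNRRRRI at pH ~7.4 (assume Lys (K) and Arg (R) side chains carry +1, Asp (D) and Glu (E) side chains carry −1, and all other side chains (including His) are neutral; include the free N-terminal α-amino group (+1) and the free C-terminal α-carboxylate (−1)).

Positive (K, R): R1, R13, R15, R16, R17, R18 → +6.
Negative (D, E): E2, E3, E6, D9, D11 → −5.
The N-terminus (+1) and C-terminus (−1) cancel.
Net charge = (+6) + (−5) = +1.

+1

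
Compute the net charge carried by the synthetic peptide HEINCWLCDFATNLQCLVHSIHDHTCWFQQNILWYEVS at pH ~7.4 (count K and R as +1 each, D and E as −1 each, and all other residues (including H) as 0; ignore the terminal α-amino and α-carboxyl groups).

Positive (K, R): none → +0.
Negative (D, E): E2, D9, D23, E36 → −4.
Net charge = (+0) + (−4) = −4.

-4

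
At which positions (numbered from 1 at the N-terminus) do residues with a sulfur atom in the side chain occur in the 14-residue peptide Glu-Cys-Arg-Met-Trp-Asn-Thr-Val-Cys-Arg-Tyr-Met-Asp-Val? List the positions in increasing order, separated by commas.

2, 4, 9, 12

Cysteine (C, thiol) and methionine (M, thioether) are the two sulfur-containing amino acids.
Matching residues: Cys2, Met4, Cys9, Met12.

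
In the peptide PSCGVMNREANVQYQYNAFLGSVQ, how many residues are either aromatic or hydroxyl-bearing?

Aromatic: F, W, Y. Hydroxyl-bearing: S, T, Y.
Aromatic residues here: Y14, Y16, F19 (3).
Hydroxyl-bearing residues here: S2, Y14, Y16, S22 (4).
Y is in both groups, so the 2 Y residues must not be double-counted.
Total = 3 + 4 − 2 = 5.

5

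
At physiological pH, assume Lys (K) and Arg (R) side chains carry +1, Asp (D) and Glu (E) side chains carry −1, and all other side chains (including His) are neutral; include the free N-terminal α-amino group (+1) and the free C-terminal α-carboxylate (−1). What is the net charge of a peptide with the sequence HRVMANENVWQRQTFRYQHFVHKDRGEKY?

Positive (K, R): R2, R12, R16, K23, R25, K28 → +6.
Negative (D, E): E7, D24, E27 → −3.
The N-terminus (+1) and C-terminus (−1) cancel.
Net charge = (+6) + (−3) = +3.

+3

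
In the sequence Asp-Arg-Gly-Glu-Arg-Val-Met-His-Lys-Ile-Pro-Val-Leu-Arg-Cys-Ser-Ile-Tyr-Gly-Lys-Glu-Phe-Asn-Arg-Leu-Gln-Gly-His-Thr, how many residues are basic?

8

Lysine (K), arginine (R), and histidine (H) have basic, nitrogen-containing side chains.
Matching residues: Arg2, Arg5, His8, Lys9, Arg14, Lys20, Arg24, His28.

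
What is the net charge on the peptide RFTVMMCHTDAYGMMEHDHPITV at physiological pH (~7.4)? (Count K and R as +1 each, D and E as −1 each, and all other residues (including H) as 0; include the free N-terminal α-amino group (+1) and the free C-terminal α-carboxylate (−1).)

-2

Positive (K, R): R1 → +1.
Negative (D, E): D10, E16, D18 → −3.
The N-terminus (+1) and C-terminus (−1) cancel.
Net charge = (+1) + (−3) = −2.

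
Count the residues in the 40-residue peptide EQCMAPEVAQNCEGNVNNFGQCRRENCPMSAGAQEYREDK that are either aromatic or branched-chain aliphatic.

4

Aromatic: F, W, Y. Branched-chain aliphatic: I, L, V.
Aromatic residues here: F19, Y36 (2).
Branched-chain aliphatic residues here: V8, V16 (2).
The two groups share no amino acid, so total = 2 + 2 = 4.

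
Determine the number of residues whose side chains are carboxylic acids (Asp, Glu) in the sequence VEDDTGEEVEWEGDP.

8

Matching residues: E2, D3, D4, E7, E8, E10, E12, D14.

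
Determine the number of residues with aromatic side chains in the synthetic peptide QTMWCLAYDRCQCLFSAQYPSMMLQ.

F, W, and Y each carry an aromatic ring on the side chain.
Matching residues: W4, Y8, F15, Y19.

4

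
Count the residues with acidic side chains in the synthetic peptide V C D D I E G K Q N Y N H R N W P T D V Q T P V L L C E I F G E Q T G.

6

Only D (aspartate) and E (glutamate) carry a side-chain carboxylic acid.
Matching residues: D3, D4, E6, D19, E28, E32.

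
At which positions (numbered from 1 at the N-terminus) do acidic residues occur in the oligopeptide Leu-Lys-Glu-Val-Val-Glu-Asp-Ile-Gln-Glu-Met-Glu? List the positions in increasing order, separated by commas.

3, 6, 7, 10, 12

The acidic residues are Asp (D) and Glu (E), whose side chains end in a carboxylate group.
Matching residues: Glu3, Glu6, Asp7, Glu10, Glu12.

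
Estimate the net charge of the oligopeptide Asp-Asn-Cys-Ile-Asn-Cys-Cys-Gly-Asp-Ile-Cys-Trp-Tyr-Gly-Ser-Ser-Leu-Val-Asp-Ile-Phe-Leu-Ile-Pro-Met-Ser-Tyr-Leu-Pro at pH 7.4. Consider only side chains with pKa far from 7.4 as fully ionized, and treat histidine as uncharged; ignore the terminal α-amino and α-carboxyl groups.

The side chains ionized at physiological pH are Lys/Arg (+1) and Asp/Glu (−1); with His treated as neutral, nothing else contributes.
Positive (K, R): none → +0.
Negative (D, E): Asp1, Asp9, Asp19 → −3.
Net charge = (+0) + (−3) = −3.

-3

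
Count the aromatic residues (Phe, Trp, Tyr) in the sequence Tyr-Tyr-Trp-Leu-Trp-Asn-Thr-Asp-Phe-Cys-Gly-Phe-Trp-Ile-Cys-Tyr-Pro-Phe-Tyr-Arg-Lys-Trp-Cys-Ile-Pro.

Matching residues: Tyr1, Tyr2, Trp3, Trp5, Phe9, Phe12, Trp13, Tyr16, Phe18, Tyr19, Trp22.

11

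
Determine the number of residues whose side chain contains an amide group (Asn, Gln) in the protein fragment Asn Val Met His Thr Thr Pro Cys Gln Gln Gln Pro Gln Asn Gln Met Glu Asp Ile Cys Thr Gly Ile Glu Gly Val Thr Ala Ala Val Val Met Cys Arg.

Matching residues: Asn1, Gln9, Gln10, Gln11, Gln13, Asn14, Gln15.

7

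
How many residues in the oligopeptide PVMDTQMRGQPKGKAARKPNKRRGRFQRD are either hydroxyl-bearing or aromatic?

2

Hydroxyl-bearing: S, T, Y. Aromatic: F, W, Y.
Hydroxyl-bearing residues here: T5 (1).
Aromatic residues here: F26 (1).
(Y belongs to both groups, but none appear in this sequence.) Total = 1 + 1 = 2.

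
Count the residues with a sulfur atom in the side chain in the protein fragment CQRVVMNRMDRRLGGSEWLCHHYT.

4

The sulfur-bearing residues are cysteine (–SH) and methionine (–S–CH₃).
Matching residues: C1, M6, M9, C20.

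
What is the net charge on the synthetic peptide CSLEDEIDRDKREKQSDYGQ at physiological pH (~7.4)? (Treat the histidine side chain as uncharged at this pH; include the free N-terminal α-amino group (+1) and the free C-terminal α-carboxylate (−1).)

At pH ~7.4 the Lys and Arg side chains are protonated (+1), the Asp and Glu side chains are deprotonated (−1), and with His taken as neutral all other side chains carry no charge.
Positive (K, R): R9, K11, R12, K14 → +4.
Negative (D, E): E4, D5, E6, D8, D10, E13, D17 → −7.
The N-terminus (+1) and C-terminus (−1) cancel.
Net charge = (+4) + (−7) = −3.

-3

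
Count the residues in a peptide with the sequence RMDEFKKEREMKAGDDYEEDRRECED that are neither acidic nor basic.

Acidic: D, E. Basic: K, R, H. All other residues are neither.
Matching residues: M2, F5, M11, A13, G14, Y17, C24.

7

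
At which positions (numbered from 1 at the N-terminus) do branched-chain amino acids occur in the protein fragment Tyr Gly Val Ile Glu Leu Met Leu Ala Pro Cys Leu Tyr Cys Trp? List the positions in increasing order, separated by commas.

3, 4, 6, 8, 12

The BCAAs are Val, Leu, and Ile — aliphatic side chains with a branch point.
Matching residues: Val3, Ile4, Leu6, Leu8, Leu12.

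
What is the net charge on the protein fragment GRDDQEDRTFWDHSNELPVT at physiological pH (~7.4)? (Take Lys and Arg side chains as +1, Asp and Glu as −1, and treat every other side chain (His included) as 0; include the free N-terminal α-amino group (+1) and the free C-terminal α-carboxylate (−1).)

-4

Positive (K, R): R2, R8 → +2.
Negative (D, E): D3, D4, E6, D7, D12, E16 → −6.
The N-terminus (+1) and C-terminus (−1) cancel.
Net charge = (+2) + (−6) = −4.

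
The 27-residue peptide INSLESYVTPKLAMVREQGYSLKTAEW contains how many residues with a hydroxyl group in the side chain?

7

The –OH-bearing residues are Ser, Thr (aliphatic alcohols), and Tyr (phenol).
Matching residues: S3, S6, Y7, T9, Y20, S21, T24.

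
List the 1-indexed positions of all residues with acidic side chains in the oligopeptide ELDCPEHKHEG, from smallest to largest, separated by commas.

Only D (aspartate) and E (glutamate) carry a side-chain carboxylic acid.
Matching residues: E1, D3, E6, E10.

1, 3, 6, 10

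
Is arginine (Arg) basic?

The basic amino acids are Lys (K), Arg (R), and His (H).
Arginine is in this group.

Yes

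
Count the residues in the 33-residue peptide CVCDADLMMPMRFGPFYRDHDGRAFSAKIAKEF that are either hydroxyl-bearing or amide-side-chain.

Hydroxyl-bearing: S, T, Y. Amide-side-chain: N, Q.
Hydroxyl-bearing residues here: Y17, S26 (2).
Amide-side-chain residues here: none (0).
The two groups share no amino acid, so total = 2 + 0 = 2.

2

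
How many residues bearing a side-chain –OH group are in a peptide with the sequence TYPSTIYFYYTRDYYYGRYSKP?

S, T, and Y are the three residues with a side-chain hydroxyl.
Matching residues: T1, Y2, S4, T5, Y7, Y9, Y10, T11, Y14, Y15, Y16, Y19, S20.

13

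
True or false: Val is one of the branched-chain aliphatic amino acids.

Valine (V), leucine (L), and isoleucine (I) are the branched-chain amino acids.
Valine is in this group.

True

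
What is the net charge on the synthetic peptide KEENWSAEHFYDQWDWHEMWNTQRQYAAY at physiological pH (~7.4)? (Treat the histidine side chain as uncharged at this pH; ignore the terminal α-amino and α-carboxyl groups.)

-4

The side chains ionized at physiological pH are Lys/Arg (+1) and Asp/Glu (−1); with His treated as neutral, nothing else contributes.
Positive (K, R): K1, R24 → +2.
Negative (D, E): E2, E3, E8, D12, D15, E18 → −6.
Net charge = (+2) + (−6) = −4.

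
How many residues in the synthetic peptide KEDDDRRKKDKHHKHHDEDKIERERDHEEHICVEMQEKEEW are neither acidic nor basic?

7

Acidic: D, E. Basic: K, R, H. All other residues are neither.
Matching residues: I21, I31, C32, V33, M35, Q36, W41.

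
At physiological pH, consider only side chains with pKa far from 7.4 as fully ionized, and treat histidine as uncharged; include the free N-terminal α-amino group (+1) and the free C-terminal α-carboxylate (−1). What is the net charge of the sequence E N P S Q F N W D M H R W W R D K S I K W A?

Near pH 7.4, K and R contribute +1 each, D and E contribute −1 each, and every other side chain (His included, as stated) is uncharged.
Positive (K, R): R12, R15, K17, K20 → +4.
Negative (D, E): E1, D9, D16 → −3.
The N-terminus (+1) and C-terminus (−1) cancel.
Net charge = (+4) + (−3) = +1.

+1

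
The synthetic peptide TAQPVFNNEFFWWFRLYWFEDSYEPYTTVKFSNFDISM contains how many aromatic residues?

Phenylalanine (F), tryptophan (W), and tyrosine (Y) have aromatic ring side chains.
Matching residues: F6, F10, F11, W12, W13, F14, Y17, W18, F19, Y23, Y26, F31, F34.

13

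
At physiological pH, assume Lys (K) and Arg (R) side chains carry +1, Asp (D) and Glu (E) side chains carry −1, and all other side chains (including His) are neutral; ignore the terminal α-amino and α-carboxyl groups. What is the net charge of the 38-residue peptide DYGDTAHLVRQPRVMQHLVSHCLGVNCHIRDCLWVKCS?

Positive (K, R): R10, R13, R30, K36 → +4.
Negative (D, E): D1, D4, D31 → −3.
Net charge = (+4) + (−3) = +1.

+1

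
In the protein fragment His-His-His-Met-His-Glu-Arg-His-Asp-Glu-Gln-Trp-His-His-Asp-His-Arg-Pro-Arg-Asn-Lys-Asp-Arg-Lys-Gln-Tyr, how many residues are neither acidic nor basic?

7

Acidic: D, E. Basic: K, R, H. All other residues are neither.
Matching residues: Met4, Gln11, Trp12, Pro18, Asn20, Gln25, Tyr26.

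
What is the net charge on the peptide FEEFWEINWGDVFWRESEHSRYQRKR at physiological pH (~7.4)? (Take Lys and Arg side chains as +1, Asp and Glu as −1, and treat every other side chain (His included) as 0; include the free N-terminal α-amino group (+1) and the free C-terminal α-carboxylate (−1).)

Positive (K, R): R15, R21, R24, K25, R26 → +5.
Negative (D, E): E2, E3, E6, D11, E16, E18 → −6.
The N-terminus (+1) and C-terminus (−1) cancel.
Net charge = (+5) + (−6) = −1.

-1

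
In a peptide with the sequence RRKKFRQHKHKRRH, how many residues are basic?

12

Lysine (K), arginine (R), and histidine (H) have basic, nitrogen-containing side chains.
Matching residues: R1, R2, K3, K4, R6, H8, K9, H10, K11, R12, R13, H14.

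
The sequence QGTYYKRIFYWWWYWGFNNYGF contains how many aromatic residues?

12

The aromatic amino acids are Phe (F, benzyl), Trp (W, indole), and Tyr (Y, phenol).
Matching residues: Y4, Y5, F9, Y10, W11, W12, W13, Y14, W15, F17, Y20, F22.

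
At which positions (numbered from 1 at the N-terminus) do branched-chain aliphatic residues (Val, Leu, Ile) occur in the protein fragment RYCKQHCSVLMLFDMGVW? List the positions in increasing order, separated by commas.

9, 10, 12, 17

Matching residues: V9, L10, L12, V17.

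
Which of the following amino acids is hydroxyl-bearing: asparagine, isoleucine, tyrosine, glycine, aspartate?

The –OH-bearing residues are Ser, Thr (aliphatic alcohols), and Tyr (phenol).
Of the listed options, only tyrosine belongs to this group.

tyrosine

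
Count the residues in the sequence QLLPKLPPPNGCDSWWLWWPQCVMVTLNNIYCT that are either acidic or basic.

Acidic: D, E. Basic: H, K, R.
Acidic residues here: D13 (1).
Basic residues here: K5 (1).
The two groups share no amino acid, so total = 1 + 1 = 2.

2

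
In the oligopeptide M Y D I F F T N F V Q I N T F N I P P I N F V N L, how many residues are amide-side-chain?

Only N (asparagine) and Q (glutamine) carry a side-chain carboxamide.
Matching residues: N8, Q11, N13, N16, N21, N24.

6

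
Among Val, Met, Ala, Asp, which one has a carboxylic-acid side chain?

Asp

The acidic residues are Asp (D) and Glu (E), whose side chains end in a carboxylate group.
Of the listed options, only Asp belongs to this group.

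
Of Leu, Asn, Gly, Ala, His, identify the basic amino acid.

The basic amino acids are Lys (K), Arg (R), and His (H).
Of the listed options, only His belongs to this group.

His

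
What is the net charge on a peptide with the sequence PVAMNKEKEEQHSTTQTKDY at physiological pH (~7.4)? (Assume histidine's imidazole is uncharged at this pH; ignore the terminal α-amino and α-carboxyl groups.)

-1

Near pH 7.4, K and R contribute +1 each, D and E contribute −1 each, and every other side chain (His included, as stated) is uncharged.
Positive (K, R): K6, K8, K18 → +3.
Negative (D, E): E7, E9, E10, D19 → −4.
Net charge = (+3) + (−4) = −1.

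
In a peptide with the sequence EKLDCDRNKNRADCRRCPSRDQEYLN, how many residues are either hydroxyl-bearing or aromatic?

2

Hydroxyl-bearing: S, T, Y. Aromatic: F, W, Y.
Hydroxyl-bearing residues here: S19, Y24 (2).
Aromatic residues here: Y24 (1).
Y is in both groups, so the 1 Y residue must not be double-counted.
Total = 2 + 1 − 1 = 2.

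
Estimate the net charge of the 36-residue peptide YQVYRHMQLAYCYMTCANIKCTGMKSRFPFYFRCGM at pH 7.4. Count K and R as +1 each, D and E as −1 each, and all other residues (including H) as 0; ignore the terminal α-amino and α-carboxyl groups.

Positive (K, R): R5, K20, K25, R27, R33 → +5.
Negative (D, E): none → −0.
Net charge = (+5) + (−0) = +5.

+5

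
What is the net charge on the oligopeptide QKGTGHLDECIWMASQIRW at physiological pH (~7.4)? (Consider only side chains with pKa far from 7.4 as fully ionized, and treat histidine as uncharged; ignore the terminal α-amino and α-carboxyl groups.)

0

The side chains ionized at physiological pH are Lys/Arg (+1) and Asp/Glu (−1); with His treated as neutral, nothing else contributes.
Positive (K, R): K2, R18 → +2.
Negative (D, E): D8, E9 → −2.
Net charge = (+2) + (−2) = 0.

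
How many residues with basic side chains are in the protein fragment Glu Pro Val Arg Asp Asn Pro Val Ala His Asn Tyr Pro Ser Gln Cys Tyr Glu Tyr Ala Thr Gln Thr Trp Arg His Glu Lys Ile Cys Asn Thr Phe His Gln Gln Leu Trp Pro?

K, R, and H are the three residues with basic side chains (ε-amine, guanidinium, and imidazole respectively).
Matching residues: Arg4, His10, Arg25, His26, Lys28, His34.

6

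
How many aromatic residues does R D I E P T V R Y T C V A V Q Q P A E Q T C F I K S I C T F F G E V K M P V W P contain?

The aromatic amino acids are Phe (F, benzyl), Trp (W, indole), and Tyr (Y, phenol).
Matching residues: Y9, F23, F30, F31, W39.

5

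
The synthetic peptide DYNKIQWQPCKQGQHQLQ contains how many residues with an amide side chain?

7

The amide-side-chain residues are Asn (N) and Gln (Q).
Matching residues: N3, Q6, Q8, Q12, Q14, Q16, Q18.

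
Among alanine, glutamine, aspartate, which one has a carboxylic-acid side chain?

aspartate

Only D (aspartate) and E (glutamate) carry a side-chain carboxylic acid.
Of the listed options, only aspartate belongs to this group.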